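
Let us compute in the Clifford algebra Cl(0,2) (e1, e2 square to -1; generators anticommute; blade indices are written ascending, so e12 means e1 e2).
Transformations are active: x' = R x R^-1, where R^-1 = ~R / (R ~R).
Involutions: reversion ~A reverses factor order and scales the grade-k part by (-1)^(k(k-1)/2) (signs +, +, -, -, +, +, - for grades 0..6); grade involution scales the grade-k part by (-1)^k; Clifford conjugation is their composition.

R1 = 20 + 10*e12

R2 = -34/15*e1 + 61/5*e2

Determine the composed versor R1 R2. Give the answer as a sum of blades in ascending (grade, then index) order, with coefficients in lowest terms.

Distribute over the terms of R1 (each basis-blade product reordered to ascending indices, repeated generators contracted through their squares):
(20) R2 = -136/3*e1 + 244*e2
(10*e12) R2 = -122*e1 - 68/3*e2
Summing the partial products and collecting blades:
Answer: -502/3*e1 + 664/3*e2


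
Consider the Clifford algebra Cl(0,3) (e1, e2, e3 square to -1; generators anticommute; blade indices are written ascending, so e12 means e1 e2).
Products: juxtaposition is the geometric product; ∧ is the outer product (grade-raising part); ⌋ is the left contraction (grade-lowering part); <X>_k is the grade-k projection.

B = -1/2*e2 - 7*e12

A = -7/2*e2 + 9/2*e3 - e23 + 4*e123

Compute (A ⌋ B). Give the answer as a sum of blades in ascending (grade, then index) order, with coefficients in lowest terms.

step 1: -7/4 + 49/2*e1
Answer: -7/4 + 49/2*e1


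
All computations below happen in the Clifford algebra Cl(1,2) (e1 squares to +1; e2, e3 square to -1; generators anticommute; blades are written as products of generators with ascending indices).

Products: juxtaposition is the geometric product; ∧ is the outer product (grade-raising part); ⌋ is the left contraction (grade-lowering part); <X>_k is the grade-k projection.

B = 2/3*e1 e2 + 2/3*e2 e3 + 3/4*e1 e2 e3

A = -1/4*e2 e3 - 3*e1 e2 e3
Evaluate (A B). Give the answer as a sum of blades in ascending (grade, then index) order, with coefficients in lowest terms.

step 1: 29/12 + 35/16*e1 - 2*e3 - 1/6*e1 e3
Answer: 29/12 + 35/16*e1 - 2*e3 - 1/6*e1 e3


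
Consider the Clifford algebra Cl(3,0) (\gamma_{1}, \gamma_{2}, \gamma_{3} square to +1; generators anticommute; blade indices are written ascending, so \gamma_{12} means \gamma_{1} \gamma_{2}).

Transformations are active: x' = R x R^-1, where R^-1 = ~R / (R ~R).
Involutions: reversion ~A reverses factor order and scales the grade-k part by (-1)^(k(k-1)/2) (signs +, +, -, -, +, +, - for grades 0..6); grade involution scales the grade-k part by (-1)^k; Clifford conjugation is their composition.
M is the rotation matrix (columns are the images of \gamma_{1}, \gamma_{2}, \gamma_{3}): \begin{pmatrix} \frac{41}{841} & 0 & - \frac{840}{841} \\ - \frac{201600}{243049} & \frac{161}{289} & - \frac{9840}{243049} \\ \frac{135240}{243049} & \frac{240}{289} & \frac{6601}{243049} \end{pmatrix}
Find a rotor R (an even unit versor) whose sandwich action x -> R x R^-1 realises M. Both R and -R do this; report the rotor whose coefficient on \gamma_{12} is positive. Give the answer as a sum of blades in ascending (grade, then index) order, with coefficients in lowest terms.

Method: write R = a + b12*\gamma_{12} + b13*\gamma_{13} + b23*\gamma_{23} with a^2 + b12^2 + b13^2 + b23^2 = 1 (so R^-1 = ~R). Expanding the columns R e_j ~R gives tr M = 4a^2 - 1 and, from the antisymmetric part, M21 - M12 = -4a*b12, M13 - M31 = 4a*b13, M32 - M23 = -4a*b23.
Here tr M = \frac{153851}{243049}, so a^2 = (1 + tr M)/4 = \frac{99225}{243049} and a = ±\frac{315}{493}. Taking a = \frac{315}{493}: M21 - M12 = -\frac{201600}{243049}, M13 - M31 = -\frac{378000}{243049}, M32 - M23 = \frac{211680}{243049}, giving b12 = \frac{160}{493}, b13 = -\frac{300}{493}, b23 = -\frac{168}{493}, i.e. R = \frac{315}{493} + \frac{160}{493} \gamma_{12} - \frac{300}{493} \gamma_{13} - \frac{168}{493} \gamma_{23}.
Its \gamma_{12} coefficient is already positive.
Answer: \frac{315}{493} + \frac{160}{493} \gamma_{12} - \frac{300}{493} \gamma_{13} - \frac{168}{493} \gamma_{23}. Why the constraint matters: R and -R act identically through the sandwich — M has trace \frac{153851}{243049} either way — so only the sign condition on \gamma_{12} picks one of the two preimages.


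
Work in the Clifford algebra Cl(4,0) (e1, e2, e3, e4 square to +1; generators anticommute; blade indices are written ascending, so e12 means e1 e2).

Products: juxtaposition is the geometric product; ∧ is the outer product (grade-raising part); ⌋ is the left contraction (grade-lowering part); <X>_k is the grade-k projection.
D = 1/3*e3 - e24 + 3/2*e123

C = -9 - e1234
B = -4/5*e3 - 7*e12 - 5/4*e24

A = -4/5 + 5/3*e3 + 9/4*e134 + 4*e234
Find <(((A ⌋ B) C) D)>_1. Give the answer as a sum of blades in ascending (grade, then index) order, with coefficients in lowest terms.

step 1: -4/3 + 16/25*e3 + 28/5*e12 + e24
step 2: 12 - 144/25*e3 - 252/5*e12 - e13 - 9*e24 + 28/5*e34 - 16/25*e124 + 4/3*e1234
step 3: -273/25 - 73/75*e1 - 3/2*e2 + 398/5*e3 + 2/15*e4 - 216/25*e12 - 4/3*e13 + 252/5*e14 - 28/5*e23 - 12*e24 - 24/25*e34 + 6/5*e123 - 398/45*e124 - 27/2*e134 - 69/25*e234 - 59/75*e1234
step 4: -73/75*e1 - 3/2*e2 + 398/5*e3 + 2/15*e4
Answer: -73/75*e1 - 3/2*e2 + 398/5*e3 + 2/15*e4


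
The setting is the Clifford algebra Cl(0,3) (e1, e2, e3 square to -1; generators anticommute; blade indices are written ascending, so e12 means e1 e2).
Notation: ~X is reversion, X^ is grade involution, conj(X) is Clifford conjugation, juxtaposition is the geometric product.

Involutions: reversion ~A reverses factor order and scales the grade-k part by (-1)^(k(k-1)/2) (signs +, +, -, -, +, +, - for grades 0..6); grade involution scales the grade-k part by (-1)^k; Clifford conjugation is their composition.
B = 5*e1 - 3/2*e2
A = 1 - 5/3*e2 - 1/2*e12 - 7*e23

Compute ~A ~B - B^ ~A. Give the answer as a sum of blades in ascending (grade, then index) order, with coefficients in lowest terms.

first term: -5/2 + 23/4*e1 + e2 - 21/2*e3 + 25/3*e12 + 35*e123
second term: 5/2 - 17/4*e1 + 4*e2 - 21/2*e3 + 25/3*e12 - 35*e123
Answer: -5 + 10*e1 - 3*e2 + 70*e123


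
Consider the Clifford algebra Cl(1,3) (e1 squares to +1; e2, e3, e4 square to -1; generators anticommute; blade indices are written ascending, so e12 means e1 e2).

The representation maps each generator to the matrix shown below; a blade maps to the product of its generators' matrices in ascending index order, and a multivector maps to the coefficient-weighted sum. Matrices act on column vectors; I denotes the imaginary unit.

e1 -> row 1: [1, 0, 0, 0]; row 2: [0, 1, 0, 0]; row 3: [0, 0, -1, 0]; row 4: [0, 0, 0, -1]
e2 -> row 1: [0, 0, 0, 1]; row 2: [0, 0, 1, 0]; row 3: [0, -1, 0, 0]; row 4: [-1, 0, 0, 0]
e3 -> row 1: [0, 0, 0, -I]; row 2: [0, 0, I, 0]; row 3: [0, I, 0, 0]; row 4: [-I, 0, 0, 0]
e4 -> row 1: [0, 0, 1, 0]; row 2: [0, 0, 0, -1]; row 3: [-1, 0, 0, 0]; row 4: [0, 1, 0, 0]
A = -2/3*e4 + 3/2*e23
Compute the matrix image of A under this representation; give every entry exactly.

Bivector images (products of the table entries): rho(e23) = rho(e2)rho(e3) = row 1: [-I, 0, 0, 0]; row 2: [0, I, 0, 0]; row 3: [0, 0, -I, 0]; row 4: [0, 0, 0, I].
M = (-2/3)*rho(e4) + (3/2)*rho(e23), summed entrywise:
Answer: row 1: [-3*I/2, 0, -2/3, 0]; row 2: [0, 3*I/2, 0, 2/3]; row 3: [2/3, 0, -3*I/2, 0]; row 4: [0, -2/3, 0, 3*I/2]


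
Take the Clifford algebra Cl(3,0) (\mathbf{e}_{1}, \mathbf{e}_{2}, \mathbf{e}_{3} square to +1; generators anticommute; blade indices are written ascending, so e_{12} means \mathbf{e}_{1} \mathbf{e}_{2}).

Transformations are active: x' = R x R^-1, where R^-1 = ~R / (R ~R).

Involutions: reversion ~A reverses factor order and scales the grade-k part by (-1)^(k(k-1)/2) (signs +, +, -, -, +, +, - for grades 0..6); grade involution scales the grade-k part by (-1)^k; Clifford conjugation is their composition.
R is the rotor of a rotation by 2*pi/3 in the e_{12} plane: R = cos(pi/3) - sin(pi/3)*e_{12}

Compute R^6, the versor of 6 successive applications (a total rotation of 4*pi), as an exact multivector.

Half-angle bookkeeping: 6 applications in e_{12} add up to rotor phase 6*pi/3 = 2 \pi, so R^6 = cos(2 \pi) - sin(2 \pi)*e_{12}.
cos(2 \pi) = 1 and sin(2 \pi) = 0, so R^6 = 1. The total rotation 4*pi is 2 full turns, so every vector returns to itself, yet the rotor is +1, back on the identity sheet (an even number of 2*pi turns).
Answer: 1


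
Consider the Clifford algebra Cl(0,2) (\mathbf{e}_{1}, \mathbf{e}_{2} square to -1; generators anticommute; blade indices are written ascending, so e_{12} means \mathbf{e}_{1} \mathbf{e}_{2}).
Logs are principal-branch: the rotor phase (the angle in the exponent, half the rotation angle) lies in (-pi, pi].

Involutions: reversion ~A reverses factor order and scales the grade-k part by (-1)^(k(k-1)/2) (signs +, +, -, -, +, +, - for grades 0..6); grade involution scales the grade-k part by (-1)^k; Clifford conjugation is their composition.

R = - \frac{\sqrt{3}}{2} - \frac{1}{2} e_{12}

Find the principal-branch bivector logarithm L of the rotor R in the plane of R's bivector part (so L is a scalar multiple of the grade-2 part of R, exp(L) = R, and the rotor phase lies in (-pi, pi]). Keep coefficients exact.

The scalar part of R is - \frac{\sqrt{3}}{2}, and that scalar determines the rotor phase on the principal branch; recovering the unit plane as bivector-part over sine of the phase gives L = phase * plane.
Concretely: cos(phase) = - \frac{\sqrt{3}}{2} gives phase = ±\frac{5 \pi}{6}, and since phase/sin(phase) is even the sign is immaterial: L = (phase/sin(phase)) * <R>_2 = (\frac{5 \pi}{3}) * <R>_2.
Answer: - \frac{5 \pi}{6} e_{12}


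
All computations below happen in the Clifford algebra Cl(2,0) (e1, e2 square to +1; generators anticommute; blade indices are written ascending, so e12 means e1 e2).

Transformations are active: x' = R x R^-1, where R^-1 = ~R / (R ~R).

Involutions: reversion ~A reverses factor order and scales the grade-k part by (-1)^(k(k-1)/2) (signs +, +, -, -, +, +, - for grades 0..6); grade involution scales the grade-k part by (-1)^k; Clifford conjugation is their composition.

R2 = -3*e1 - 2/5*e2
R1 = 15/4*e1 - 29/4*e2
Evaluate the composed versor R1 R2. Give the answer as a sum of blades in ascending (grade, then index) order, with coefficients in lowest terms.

Distribute over the terms of R1 (each basis-blade product reordered to ascending indices, repeated generators contracted through their squares):
(15/4*e1) R2 = -45/4 - 3/2*e12
(-29/4*e2) R2 = 29/10 - 87/4*e12
Summing the partial products and collecting blades:
Answer: -167/20 - 93/4*e12


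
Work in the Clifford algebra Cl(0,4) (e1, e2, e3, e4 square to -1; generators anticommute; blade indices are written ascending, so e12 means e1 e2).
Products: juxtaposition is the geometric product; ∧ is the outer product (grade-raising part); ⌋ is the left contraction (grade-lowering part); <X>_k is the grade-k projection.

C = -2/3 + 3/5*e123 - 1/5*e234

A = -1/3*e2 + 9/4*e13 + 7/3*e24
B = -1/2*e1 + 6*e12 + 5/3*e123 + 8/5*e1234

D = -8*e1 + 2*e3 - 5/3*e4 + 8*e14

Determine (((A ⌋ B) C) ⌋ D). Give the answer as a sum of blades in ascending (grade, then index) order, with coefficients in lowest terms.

step 1: -2*e1 + 15/4*e2 + 143/45*e13 + 18/5*e24 - 8/15*e134
step 2: 4/3*e1 - 89/150*e2 - 18/25*e3 - 8/75*e12 + 71/540*e13 + 6/5*e23 - 52/25*e24 + 3/4*e34 - 143/225*e124 - 406/225*e134 + 2/5*e1234
step 3: 908/75 - 32/3*e4
Answer: 908/75 - 32/3*e4


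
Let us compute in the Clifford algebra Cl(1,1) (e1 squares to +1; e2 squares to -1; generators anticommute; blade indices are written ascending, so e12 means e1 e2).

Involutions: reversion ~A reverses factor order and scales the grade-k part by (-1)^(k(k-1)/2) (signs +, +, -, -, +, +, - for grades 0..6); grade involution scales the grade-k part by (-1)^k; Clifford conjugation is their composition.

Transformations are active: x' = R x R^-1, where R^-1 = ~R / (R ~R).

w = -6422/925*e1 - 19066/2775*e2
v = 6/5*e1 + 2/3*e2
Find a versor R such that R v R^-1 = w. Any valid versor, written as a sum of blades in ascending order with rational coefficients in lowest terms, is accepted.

A norm check does it: q(v) = q(w) = 224/225, hence R = v + w = -5312/925*e1 - 17216/2775*e2 realises the map — parallel part kept, (v - w)/2 negated, v carried to w.
Answer: -5312/925*e1 - 17216/2775*e2


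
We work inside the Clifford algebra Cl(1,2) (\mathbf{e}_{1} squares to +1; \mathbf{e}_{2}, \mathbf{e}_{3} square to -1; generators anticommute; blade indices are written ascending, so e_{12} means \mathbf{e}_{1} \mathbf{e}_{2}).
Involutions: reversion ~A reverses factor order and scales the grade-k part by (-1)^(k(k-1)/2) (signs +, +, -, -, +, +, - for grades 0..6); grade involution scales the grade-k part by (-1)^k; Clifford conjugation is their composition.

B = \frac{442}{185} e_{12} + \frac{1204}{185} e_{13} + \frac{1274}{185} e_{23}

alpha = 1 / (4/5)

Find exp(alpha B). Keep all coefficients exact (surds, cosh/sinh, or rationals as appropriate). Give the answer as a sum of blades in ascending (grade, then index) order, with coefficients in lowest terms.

B^2 term by term: the squares give (\frac{442}{185})^2*(e_{12})^2 + (\frac{1204}{185})^2*(e_{13})^2 + (\frac{1274}{185})^2*(e_{23})^2 = \frac{195364}{34225}*(+1) + \frac{1449616}{34225}*(+1) + \frac{1623076}{34225}*(-1) = \frac{16}{25} (each basis 2-blade squares to minus the product of its generators' squares); cross terms between blades sharing an index anticommute and cancel. So B^2 = \frac{16}{25}.
B^2 = \frac{16}{25} — since the square is positive, the closed form is hyperbolic: l = \frac{4}{5}, alpha*l = 1, so exp(alpha B) = cosh(1) + (sinh(1)/(\frac{4}{5}))*B = \cosh{\left(1 \right)} + (\frac{5 \sinh{\left(1 \right)}}{4})*B.
Answer: \cosh{\left(1 \right)} + \frac{221 \sinh{\left(1 \right)}}{74} e_{12} + \frac{301 \sinh{\left(1 \right)}}{37} e_{13} + \frac{637 \sinh{\left(1 \right)}}{74} e_{23}


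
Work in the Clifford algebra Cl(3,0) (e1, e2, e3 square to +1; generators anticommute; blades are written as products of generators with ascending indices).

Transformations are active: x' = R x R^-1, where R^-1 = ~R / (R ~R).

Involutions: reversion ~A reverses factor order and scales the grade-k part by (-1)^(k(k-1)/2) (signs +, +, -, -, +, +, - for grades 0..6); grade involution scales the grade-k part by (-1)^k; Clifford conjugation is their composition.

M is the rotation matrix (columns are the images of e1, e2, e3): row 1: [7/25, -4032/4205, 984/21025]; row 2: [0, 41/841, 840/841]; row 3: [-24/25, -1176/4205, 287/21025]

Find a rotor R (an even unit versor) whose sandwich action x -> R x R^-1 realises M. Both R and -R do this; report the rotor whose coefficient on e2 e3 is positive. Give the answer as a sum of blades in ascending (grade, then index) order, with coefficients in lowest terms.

Method: write R = a + b12*e1 e2 + b13*e1 e3 + b23*e2 e3 with a^2 + b12^2 + b13^2 + b23^2 = 1 (so R^-1 = ~R). Expanding the columns R e_j ~R gives tr M = 4a^2 - 1 and, from the antisymmetric part, M21 - M12 = -4a*b12, M13 - M31 = 4a*b13, M32 - M23 = -4a*b23.
Here tr M = 7199/21025, so a^2 = (1 + tr M)/4 = 7056/21025 and a = ±84/145. Taking a = 84/145: M21 - M12 = 4032/4205, M13 - M31 = 21168/21025, M32 - M23 = -5376/4205, giving b12 = -12/29, b13 = 63/145, b23 = 16/29, i.e. R = 84/145 - 12/29*e1 e2 + 63/145*e1 e3 + 16/29*e2 e3.
Its e2 e3 coefficient is already positive.
Answer: 84/145 - 12/29*e1 e2 + 63/145*e1 e3 + 16/29*e2 e3. Sheet selection: the two-to-one cover makes ±R indistinguishable at the matrix level (trace 7199/21025), so uniqueness comes from the required sign on e2 e3.


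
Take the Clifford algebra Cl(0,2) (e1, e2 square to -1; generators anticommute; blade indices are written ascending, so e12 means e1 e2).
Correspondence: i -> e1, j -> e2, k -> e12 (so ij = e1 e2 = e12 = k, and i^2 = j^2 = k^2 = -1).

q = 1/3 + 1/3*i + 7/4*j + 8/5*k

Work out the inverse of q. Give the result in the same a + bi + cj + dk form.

In blades: q = 1/3 + 1/3*e1 + 7/4*e2 + 8/5*e12.
With qbar = 1/3 - 1/3*e1 - 7/4*e2 - 8/5*e12 (scalar fixed, mapped units negated), q qbar = 21041/3600 (the sum of squared coefficients), so q^-1 = qbar / (21041/3600) = 1200/21041 - 1200/21041*e1 - 6300/21041*e2 - 5760/21041*e12; translating back:
Answer: 1200/21041 - 1200/21041*i - 6300/21041*j - 5760/21041*k


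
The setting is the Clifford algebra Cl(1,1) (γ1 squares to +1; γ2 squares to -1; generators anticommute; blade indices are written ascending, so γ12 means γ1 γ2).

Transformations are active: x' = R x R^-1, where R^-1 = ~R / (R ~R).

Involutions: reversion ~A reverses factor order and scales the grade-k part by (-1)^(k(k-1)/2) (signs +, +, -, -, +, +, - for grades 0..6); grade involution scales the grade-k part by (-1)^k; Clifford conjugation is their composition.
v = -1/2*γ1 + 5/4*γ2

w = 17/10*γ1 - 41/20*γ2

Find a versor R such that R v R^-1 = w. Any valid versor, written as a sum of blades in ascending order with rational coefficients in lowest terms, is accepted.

Construction: equal norms (both -21/16) license R = v + w = 6/5*γ1 - 4/5*γ2 — nothing changes along that direction, while (v - w)/2 changes sign, so v maps onto w.
Answer: 6/5*γ1 - 4/5*γ2


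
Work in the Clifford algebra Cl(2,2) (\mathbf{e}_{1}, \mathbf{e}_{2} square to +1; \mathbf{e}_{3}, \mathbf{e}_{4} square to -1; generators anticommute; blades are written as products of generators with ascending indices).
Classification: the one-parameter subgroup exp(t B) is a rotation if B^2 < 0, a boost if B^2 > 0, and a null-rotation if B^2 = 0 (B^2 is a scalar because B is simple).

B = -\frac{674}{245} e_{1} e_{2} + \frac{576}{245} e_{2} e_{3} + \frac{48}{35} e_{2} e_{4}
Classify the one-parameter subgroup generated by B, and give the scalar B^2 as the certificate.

B^2 term by term: the squares give (-\frac{674}{245})^2*(e_{1} e_{2})^2 + (\frac{576}{245})^2*(e_{2} e_{3})^2 + (\frac{48}{35})^2*(e_{2} e_{4})^2 = \frac{454276}{60025}*(-1) + \frac{331776}{60025}*(+1) + \frac{2304}{1225}*(+1) = -\frac{4}{25} (each basis 2-blade squares to minus the product of its generators' squares); cross terms between blades sharing an index anticommute and cancel. So B^2 = -\frac{4}{25}.
Answer: rotation, certificate B^2 = -\frac{4}{25}. Check the certificate: B^2 = -\frac{4}{25}, and that sign is decisive whatever form B takes.


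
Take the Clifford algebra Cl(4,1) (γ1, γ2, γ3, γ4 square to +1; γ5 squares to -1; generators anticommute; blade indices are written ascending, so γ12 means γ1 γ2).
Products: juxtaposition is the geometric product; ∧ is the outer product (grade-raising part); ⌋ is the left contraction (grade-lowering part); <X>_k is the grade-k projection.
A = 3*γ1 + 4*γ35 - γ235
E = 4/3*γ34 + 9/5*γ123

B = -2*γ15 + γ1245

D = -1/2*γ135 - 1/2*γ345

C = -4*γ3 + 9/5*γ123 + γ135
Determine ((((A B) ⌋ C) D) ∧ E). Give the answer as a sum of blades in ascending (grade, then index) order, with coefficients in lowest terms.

step 1: -6*γ5 + 8*γ13 + 2*γ123 + γ134 + 3*γ245 + 4*γ1234
step 2: -18/5 + 72/5*γ2 - 8*γ5 + 6*γ13
step 3: 3*γ5 - 4*γ13 - 4*γ34 + 9/5*γ135 - 3*γ145 + 9/5*γ345 + 36/5*γ1235 - 36/5*γ2345
step 4: 4*γ345 - 27/5*γ1235
Answer: 4*γ345 - 27/5*γ1235


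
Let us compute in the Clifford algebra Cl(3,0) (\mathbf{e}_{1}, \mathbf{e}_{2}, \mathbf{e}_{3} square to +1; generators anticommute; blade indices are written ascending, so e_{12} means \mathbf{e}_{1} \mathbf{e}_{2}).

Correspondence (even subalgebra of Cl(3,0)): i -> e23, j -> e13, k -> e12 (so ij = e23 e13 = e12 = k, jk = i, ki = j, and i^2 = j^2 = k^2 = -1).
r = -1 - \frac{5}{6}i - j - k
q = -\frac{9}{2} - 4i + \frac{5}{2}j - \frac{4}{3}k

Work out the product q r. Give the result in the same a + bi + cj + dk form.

In blades: q = -\frac{9}{2} - \frac{4}{3} e_{12} + \frac{5}{2} e_{13} - 4 e_{23}, r = -1 - e_{12} - e_{13} - \frac{5}{6} e_{23}.
Distribute q over r term by term (generator squares from the signature, products reordered to ascending indices): (-\frac{9}{2})*r = \frac{9}{2} + \frac{9}{2} e_{12} + \frac{9}{2} e_{13} + \frac{15}{4} e_{23}; (-\frac{4}{3} e_{12})*r = -\frac{4}{3} + \frac{4}{3} e_{12} + \frac{10}{9} e_{13} - \frac{4}{3} e_{23}; (\frac{5}{2} e_{13})*r = \frac{5}{2} + \frac{25}{12} e_{12} - \frac{5}{2} e_{13} - \frac{5}{2} e_{23}; (-4 e_{23})*r = -\frac{10}{3} + 4 e_{12} - 4 e_{13} + 4 e_{23}.
Sum: \frac{7}{3} + \frac{143}{12} e_{12} - \frac{8}{9} e_{13} + \frac{47}{12} e_{23}; translating back through the correspondence:
Answer: \frac{7}{3} + \frac{47}{12}i - \frac{8}{9}j + \frac{143}{12}k


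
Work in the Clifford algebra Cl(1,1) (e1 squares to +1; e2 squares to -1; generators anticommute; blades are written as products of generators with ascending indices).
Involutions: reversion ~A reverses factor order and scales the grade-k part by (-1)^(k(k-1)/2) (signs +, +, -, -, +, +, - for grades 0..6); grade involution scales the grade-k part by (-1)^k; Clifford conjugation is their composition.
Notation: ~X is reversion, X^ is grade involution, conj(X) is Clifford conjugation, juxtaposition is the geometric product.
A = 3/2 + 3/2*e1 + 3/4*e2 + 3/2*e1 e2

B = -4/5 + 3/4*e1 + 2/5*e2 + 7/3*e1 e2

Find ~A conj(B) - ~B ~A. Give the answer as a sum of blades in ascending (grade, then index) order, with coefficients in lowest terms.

first term: 59/40 - 187/40*e1 - 233/40*e2 - 187/80*e1 e2
second term: 25/8 + 43/40*e1 + 19/8*e2 - 187/80*e1 e2
Answer: -33/20 - 23/4*e1 - 41/5*e2


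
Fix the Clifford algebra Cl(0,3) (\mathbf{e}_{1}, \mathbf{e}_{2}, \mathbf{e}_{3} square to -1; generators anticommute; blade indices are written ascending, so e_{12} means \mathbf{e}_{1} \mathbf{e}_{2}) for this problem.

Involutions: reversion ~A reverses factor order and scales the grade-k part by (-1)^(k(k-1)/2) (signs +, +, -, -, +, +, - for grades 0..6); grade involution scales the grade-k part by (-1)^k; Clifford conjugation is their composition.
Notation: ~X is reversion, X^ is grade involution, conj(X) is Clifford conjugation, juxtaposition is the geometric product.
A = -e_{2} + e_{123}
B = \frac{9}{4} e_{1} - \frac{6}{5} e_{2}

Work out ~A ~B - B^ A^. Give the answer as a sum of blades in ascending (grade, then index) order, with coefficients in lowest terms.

first term: -\frac{6}{5} + \frac{9}{4} e_{12} + \frac{6}{5} e_{13} + \frac{9}{4} e_{23}
second term: -\frac{6}{5} - \frac{9}{4} e_{12} - \frac{6}{5} e_{13} - \frac{9}{4} e_{23}
Answer: \frac{9}{2} e_{12} + \frac{12}{5} e_{13} + \frac{9}{2} e_{23}


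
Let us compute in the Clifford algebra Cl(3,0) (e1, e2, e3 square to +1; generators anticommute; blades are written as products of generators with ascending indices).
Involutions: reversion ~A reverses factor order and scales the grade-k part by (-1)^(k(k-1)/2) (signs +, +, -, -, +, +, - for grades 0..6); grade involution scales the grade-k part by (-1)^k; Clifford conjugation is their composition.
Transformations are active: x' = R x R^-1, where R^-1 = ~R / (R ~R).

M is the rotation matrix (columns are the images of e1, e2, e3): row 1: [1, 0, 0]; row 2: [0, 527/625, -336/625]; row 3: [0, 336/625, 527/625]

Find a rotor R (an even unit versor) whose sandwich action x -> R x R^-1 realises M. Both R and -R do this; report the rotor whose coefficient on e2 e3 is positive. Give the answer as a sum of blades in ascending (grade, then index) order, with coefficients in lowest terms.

Method: write R = a + b12*e1 e2 + b13*e1 e3 + b23*e2 e3 with a^2 + b12^2 + b13^2 + b23^2 = 1 (so R^-1 = ~R). Expanding the columns R e_j ~R gives tr M = 4a^2 - 1 and, from the antisymmetric part, M21 - M12 = -4a*b12, M13 - M31 = 4a*b13, M32 - M23 = -4a*b23.
Here tr M = 1679/625, so a^2 = (1 + tr M)/4 = 576/625 and a = ±24/25. Taking a = 24/25: M21 - M12 = 0, M13 - M31 = 0, M32 - M23 = 672/625, giving b12 = 0, b13 = 0, b23 = -7/25, i.e. R = 24/25 - 7/25*e2 e3.
Its e2 e3 coefficient is negative, so report the other preimage -R.
Answer: -24/25 + 7/25*e2 e3. Note: both R and -R realise this M (trace 1679/625); the covering map identifies them, and the e2 e3-coefficient sign is the tie-breaker.


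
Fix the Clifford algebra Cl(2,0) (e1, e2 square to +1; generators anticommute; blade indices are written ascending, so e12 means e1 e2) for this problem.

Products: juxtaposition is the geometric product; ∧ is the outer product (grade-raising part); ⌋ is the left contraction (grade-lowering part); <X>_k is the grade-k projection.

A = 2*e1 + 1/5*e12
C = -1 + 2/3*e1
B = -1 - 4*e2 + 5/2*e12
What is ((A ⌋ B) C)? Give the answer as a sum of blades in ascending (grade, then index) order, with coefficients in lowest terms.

step 1: -1/2 + 5*e2
step 2: 1/2 - 1/3*e1 - 5*e2 - 10/3*e12
Answer: 1/2 - 1/3*e1 - 5*e2 - 10/3*e12


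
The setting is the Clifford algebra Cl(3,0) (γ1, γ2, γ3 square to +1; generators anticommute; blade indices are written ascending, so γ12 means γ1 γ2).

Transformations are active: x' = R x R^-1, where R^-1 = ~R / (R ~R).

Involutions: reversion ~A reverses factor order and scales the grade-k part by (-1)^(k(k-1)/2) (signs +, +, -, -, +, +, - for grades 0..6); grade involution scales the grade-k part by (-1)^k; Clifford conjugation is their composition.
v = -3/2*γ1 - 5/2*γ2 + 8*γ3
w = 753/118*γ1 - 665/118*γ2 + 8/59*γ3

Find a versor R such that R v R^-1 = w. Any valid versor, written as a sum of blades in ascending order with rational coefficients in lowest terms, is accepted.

The midline construction: v and w both square to 145/2, so reflecting in their sum 288/59*γ1 - 480/59*γ2 + 480/59*γ3 exchanges them.
Answer: 288/59*γ1 - 480/59*γ2 + 480/59*γ3


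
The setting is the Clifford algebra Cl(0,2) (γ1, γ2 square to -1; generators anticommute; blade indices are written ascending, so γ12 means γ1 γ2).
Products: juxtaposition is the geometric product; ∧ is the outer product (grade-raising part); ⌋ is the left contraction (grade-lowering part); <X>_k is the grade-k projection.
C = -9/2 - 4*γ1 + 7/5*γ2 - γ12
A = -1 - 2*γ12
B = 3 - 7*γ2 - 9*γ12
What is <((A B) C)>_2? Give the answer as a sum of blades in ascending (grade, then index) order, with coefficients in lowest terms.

step 1: -21 - 14*γ1 + 7*γ2 + 3*γ12
step 2: 317/10 + 679/5*γ1 - 869/10*γ2 + 159/10*γ12
step 3: 159/10*γ12
Answer: 159/10*γ12


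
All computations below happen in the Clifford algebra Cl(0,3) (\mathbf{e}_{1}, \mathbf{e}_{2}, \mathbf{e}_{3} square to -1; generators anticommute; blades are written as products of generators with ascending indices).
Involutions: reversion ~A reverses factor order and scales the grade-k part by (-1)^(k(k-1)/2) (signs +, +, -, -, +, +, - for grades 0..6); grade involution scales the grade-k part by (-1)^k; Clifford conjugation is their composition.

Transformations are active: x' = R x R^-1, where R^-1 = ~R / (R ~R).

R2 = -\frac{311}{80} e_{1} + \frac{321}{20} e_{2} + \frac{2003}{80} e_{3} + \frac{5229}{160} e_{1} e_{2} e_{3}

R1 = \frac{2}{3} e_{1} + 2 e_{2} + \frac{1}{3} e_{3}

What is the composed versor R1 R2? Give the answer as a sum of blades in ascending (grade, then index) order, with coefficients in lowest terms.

Distribute over the terms of R1 (each basis-blade product reordered to ascending indices, repeated generators contracted through their squares):
(\frac{2}{3} e_{1}) R2 = \frac{311}{120} + \frac{107}{10} e_{1} e_{2} + \frac{2003}{120} e_{1} e_{3} - \frac{1743}{80} e_{2} e_{3}
(2 e_{2}) R2 = -\frac{321}{10} + \frac{311}{40} e_{1} e_{2} + \frac{5229}{80} e_{1} e_{3} + \frac{2003}{40} e_{2} e_{3}
(\frac{1}{3} e_{3}) R2 = -\frac{2003}{240} - \frac{1743}{160} e_{1} e_{2} + \frac{311}{240} e_{1} e_{3} - \frac{107}{20} e_{2} e_{3}
Summing the partial products and collecting blades:
Answer: -\frac{1817}{48} + \frac{1213}{160} e_{1} e_{2} + \frac{1667}{20} e_{1} e_{3} + \frac{367}{16} e_{2} e_{3}


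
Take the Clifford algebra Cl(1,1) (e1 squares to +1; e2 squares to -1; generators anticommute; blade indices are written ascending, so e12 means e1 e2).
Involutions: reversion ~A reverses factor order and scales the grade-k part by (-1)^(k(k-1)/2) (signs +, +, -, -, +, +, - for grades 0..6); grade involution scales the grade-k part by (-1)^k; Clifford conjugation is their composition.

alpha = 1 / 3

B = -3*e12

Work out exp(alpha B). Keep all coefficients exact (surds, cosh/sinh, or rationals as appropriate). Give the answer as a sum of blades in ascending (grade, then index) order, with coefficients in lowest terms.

B^2 = (-3)^2*(e12)^2 = 9*(+1) = 9 (a basis 2-blade squares to minus the product of its generators' squares).
B^2 = 9 — a positive square means the series sums to a boost: l = 3, alpha*l = 1, so exp(alpha B) = cosh(1) + (sinh(1)/3)*B = cosh(1) + (sinh(1)/3)*B.
Answer: cosh(1) - sinh(1)*e12


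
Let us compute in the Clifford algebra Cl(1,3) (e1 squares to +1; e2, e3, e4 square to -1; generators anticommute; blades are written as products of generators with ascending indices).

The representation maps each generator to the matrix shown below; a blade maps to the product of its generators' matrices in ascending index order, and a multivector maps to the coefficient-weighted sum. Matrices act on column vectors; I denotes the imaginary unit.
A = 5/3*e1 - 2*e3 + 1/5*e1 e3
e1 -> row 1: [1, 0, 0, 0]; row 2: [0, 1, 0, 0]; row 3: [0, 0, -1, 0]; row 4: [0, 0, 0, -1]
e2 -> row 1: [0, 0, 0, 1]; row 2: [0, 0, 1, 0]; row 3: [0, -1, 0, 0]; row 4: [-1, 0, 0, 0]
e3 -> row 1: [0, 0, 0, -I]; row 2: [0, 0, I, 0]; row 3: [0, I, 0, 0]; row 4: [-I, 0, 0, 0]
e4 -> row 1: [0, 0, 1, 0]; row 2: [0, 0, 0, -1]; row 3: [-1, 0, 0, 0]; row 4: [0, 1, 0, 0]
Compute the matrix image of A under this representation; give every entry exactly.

Bivector images (products of the table entries): rho(e1 e3) = rho(e1)rho(e3) = row 1: [0, 0, 0, -I]; row 2: [0, 0, I, 0]; row 3: [0, -I, 0, 0]; row 4: [I, 0, 0, 0].
M = (5/3)*rho(e1) + (-2)*rho(e3) + (1/5)*rho(e1 e3), summed entrywise:
Answer: row 1: [5/3, 0, 0, 9*I/5]; row 2: [0, 5/3, -9*I/5, 0]; row 3: [0, -11*I/5, -5/3, 0]; row 4: [11*I/5, 0, 0, -5/3]


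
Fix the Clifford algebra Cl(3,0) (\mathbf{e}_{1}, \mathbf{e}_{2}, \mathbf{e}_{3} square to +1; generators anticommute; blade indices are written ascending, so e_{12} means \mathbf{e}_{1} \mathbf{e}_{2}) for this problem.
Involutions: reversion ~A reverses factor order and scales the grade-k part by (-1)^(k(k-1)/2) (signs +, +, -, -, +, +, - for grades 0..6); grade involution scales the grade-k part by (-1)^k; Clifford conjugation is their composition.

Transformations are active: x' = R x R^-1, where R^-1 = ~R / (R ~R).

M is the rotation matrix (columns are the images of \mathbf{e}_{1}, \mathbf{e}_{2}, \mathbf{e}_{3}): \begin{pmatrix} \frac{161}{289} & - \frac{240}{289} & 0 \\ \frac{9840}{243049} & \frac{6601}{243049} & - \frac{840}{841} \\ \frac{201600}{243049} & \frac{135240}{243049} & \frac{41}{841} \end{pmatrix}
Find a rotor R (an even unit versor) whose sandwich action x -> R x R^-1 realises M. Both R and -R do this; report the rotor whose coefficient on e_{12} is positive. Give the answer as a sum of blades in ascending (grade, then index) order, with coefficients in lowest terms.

Method: write R = a + b12*e_{12} + b13*e_{13} + b23*e_{23} with a^2 + b12^2 + b13^2 + b23^2 = 1 (so R^-1 = ~R). Expanding the columns R e_j ~R gives tr M = 4a^2 - 1 and, from the antisymmetric part, M21 - M12 = -4a*b12, M13 - M31 = 4a*b13, M32 - M23 = -4a*b23.
Here tr M = \frac{153851}{243049}, so a^2 = (1 + tr M)/4 = \frac{99225}{243049} and a = ±\frac{315}{493}. Taking a = \frac{315}{493}: M21 - M12 = \frac{211680}{243049}, M13 - M31 = -\frac{201600}{243049}, M32 - M23 = \frac{378000}{243049}, giving b12 = -\frac{168}{493}, b13 = -\frac{160}{493}, b23 = -\frac{300}{493}, i.e. R = \frac{315}{493} - \frac{168}{493} e_{12} - \frac{160}{493} e_{13} - \frac{300}{493} e_{23}.
Its e_{12} coefficient is negative, so report the other preimage -R.
Answer: -\frac{315}{493} + \frac{168}{493} e_{12} + \frac{160}{493} e_{13} + \frac{300}{493} e_{23}. Note: both R and -R realise this M (trace \frac{153851}{243049}); the covering map identifies them, and the e_{12}-coefficient sign is the tie-breaker.


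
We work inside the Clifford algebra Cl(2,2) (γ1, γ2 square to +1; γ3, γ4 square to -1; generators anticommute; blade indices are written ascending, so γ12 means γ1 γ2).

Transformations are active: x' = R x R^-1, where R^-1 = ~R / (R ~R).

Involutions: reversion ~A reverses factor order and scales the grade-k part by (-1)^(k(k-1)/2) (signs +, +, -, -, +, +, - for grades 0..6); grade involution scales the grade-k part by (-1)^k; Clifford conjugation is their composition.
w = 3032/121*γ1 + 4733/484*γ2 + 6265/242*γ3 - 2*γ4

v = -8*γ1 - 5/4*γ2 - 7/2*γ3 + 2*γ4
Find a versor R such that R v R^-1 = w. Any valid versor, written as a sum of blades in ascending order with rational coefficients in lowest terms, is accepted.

A norm check does it: q(v) = q(w) = 789/16, hence R = v + w = 2064/121*γ1 + 1032/121*γ2 + 2709/121*γ3 realises the map — parallel part kept, (v - w)/2 negated, v carried to w.
Answer: 2064/121*γ1 + 1032/121*γ2 + 2709/121*γ3


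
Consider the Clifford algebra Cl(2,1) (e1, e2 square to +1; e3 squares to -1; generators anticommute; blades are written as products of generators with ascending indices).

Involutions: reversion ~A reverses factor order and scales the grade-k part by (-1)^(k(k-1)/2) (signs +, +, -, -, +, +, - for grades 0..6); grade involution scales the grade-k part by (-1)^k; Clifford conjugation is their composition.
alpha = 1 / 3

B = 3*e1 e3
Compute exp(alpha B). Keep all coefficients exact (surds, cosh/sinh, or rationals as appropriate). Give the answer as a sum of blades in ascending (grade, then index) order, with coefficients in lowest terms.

B^2 = (3)^2*(e1 e3)^2 = 9*(+1) = 9 (a basis 2-blade squares to minus the product of its generators' squares).
B^2 = 9 — since the square is positive, the closed form is hyperbolic: l = 3, alpha*l = 1, so exp(alpha B) = cosh(1) + (sinh(1)/3)*B = cosh(1) + (sinh(1)/3)*B.
Answer: cosh(1) + sinh(1)*e1 e3


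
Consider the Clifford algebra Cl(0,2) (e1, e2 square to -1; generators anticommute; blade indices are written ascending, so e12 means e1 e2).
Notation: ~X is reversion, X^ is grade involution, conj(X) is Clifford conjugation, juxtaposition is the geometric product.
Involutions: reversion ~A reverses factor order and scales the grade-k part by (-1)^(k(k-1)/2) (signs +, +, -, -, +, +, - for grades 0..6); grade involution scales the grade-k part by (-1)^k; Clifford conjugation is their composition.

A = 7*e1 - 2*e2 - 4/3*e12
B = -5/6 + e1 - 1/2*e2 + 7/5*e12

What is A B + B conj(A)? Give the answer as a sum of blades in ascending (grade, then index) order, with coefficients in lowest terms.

first term: -92/15 - 93/10*e1 - 142/15*e2 - 7/18*e12
second term: 92/15 + 71/30*e1 - 64/5*e2 - 47/18*e12
Answer: -104/15*e1 - 334/15*e2 - 3*e12


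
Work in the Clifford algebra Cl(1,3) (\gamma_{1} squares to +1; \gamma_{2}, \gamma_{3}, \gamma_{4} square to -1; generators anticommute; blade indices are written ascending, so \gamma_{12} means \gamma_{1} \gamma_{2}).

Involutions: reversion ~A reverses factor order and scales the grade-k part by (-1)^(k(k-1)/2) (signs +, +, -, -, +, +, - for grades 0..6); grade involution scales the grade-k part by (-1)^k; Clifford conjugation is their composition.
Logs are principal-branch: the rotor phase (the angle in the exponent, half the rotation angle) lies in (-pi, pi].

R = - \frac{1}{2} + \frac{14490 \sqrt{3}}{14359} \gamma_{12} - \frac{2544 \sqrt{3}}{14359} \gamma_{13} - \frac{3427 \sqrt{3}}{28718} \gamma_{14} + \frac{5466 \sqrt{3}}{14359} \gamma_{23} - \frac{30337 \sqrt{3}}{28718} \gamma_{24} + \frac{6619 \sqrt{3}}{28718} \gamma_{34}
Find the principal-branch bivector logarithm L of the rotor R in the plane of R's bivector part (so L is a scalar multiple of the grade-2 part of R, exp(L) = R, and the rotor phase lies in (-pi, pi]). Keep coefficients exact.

The scalar part of R is - \frac{1}{2}, so the principal-branch rotor phase is pinned; divide the bivector part by its sine to get the unit plane — L is the phase times that plane.
Concretely: cos(phase) = - \frac{1}{2} gives phase = ±\frac{2 \pi}{3}, and since phase/sin(phase) is even the sign is immaterial: L = (phase/sin(phase)) * <R>_2 = (\frac{4 \sqrt{3} \pi}{9}) * <R>_2.
Answer: \frac{19320 \pi}{14359} \gamma_{12} - \frac{3392 \pi}{14359} \gamma_{13} - \frac{6854 \pi}{43077} \gamma_{14} + \frac{7288 \pi}{14359} \gamma_{23} - \frac{60674 \pi}{43077} \gamma_{24} + \frac{13238 \pi}{43077} \gamma_{34}


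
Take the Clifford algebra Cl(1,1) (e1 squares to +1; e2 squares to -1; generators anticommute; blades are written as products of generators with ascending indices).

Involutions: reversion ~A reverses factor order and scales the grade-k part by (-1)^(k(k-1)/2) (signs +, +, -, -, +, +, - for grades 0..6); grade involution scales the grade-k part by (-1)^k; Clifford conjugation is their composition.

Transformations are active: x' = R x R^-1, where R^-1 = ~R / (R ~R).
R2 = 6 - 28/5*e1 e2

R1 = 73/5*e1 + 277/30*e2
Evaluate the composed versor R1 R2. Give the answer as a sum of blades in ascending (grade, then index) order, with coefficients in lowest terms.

Distribute over the terms of R1 (each basis-blade product reordered to ascending indices, repeated generators contracted through their squares):
(73/5*e1) R2 = 438/5*e1 - 2044/25*e2
(277/30*e2) R2 = -3878/75*e1 + 277/5*e2
Summing the partial products and collecting blades:
Answer: 2692/75*e1 - 659/25*e2


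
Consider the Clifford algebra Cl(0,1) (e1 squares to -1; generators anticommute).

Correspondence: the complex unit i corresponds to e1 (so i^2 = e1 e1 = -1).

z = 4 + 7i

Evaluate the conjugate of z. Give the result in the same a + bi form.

In blades: z = 4 + 7*e1.
Conjugation here is Clifford conjugation: the scalar is fixed and the grade-1 and grade-2 blades all flip sign, giving 4 - 7*e1; translating back:
Answer: 4 - 7i


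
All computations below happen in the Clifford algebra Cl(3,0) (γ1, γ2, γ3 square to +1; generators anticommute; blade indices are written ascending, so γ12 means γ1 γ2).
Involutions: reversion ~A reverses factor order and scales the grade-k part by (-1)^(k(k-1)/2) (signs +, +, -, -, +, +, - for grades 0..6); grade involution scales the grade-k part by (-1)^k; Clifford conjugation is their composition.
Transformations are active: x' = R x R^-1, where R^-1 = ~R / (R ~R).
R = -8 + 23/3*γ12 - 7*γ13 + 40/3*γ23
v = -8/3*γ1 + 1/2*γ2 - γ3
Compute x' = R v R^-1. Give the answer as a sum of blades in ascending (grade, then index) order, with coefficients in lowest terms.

~R = -8 - 23/3*γ12 + 7*γ13 - 40/3*γ23, and R ~R = 3146/9, so R^-1 = ~R / (3146/9).
R v = 193/6*γ1 + 28/9*γ2 - 52/3*γ3 - 715/18*γ123
Answer: -2888/1573*γ1 - 3513/1573*γ2 + 37/726*γ3


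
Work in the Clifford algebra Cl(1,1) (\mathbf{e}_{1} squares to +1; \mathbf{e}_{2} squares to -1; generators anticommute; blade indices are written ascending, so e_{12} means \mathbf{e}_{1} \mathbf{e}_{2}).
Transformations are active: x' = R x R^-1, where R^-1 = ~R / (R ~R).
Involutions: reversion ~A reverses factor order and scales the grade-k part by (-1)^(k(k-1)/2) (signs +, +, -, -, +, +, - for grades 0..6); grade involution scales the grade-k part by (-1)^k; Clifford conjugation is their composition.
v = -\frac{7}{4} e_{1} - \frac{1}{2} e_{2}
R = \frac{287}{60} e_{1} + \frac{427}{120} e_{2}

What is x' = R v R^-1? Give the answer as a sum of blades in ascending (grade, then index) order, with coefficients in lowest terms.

~R = \frac{287}{60} e_{1} + \frac{427}{120} e_{2}, and R ~R = \frac{49049}{4800}, so R^-1 = ~R / (\frac{49049}{4800}).
R v = -\frac{791}{120} + \frac{1841}{480} e_{12}
Answer: -\frac{53107}{12012} e_{1} - \frac{24569}{6006} e_{2}


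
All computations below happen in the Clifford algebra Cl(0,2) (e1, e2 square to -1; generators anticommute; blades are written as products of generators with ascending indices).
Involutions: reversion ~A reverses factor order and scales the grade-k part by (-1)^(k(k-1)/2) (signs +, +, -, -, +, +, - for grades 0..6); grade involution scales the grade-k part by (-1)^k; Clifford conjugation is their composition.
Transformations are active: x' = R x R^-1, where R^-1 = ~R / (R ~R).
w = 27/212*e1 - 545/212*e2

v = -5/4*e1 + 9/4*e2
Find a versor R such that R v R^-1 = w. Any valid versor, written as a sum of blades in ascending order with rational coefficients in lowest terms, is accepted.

R = v + w = -119/106*e1 - 17/53*e2 works: the equal norms (-53/8) guarantee its sandwich swaps v into w.
Answer: -119/106*e1 - 17/53*e2
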